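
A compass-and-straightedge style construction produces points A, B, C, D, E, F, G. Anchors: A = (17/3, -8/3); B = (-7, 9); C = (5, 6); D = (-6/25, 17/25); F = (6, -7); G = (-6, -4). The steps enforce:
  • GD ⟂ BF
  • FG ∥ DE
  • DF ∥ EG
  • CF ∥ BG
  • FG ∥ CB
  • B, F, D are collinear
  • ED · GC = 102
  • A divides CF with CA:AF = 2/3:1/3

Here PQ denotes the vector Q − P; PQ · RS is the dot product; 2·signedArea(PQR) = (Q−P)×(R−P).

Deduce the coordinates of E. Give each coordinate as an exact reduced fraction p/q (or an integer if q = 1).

1. E_x = -306/25  [DF ∥ EG ∩ FG ∥ DE]
2. E_y = 92/25  [DF ∥ EG ∩ FG ∥ DE]
   → E = (-306/25, 92/25)

E = (-306/25, 92/25)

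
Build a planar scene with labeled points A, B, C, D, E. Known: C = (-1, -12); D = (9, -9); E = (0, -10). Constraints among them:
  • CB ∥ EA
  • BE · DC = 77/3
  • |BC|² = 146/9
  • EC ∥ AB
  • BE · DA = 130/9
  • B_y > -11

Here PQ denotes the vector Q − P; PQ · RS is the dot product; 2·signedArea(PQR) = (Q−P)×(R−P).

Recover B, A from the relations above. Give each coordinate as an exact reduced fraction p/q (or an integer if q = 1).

A = (11/3, -25/3)
B = (8/3, -31/3)

1. B_x = 8/3  [line 10·x + 3·y + 13/3 = 0 ∩ |BC|² = 146/9]
2. B_y = -31/3  [line 10·x + 3·y + 13/3 = 0 ∩ |BC|² = 146/9]
   → B = (8/3, -31/3)
3. A_x = 11/3  [BE · DA = 130/9 ∩ EC ∥ AB]
4. A_y = -25/3  [BE · DA = 130/9 ∩ EC ∥ AB]
   → A = (11/3, -25/3)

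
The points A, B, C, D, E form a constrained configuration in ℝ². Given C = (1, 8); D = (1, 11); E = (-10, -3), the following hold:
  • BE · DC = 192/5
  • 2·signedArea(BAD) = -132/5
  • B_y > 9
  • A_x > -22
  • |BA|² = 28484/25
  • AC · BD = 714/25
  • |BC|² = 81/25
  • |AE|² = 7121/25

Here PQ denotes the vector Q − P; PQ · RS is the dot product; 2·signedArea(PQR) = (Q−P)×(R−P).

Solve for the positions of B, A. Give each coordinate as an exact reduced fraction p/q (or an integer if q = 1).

A = (-21, -79/5)
B = (1, 49/5)

1. B_y = 49/5  [BE · DC = 192/5]
2. B_x = 1  [|BC|² = 81/25]
   → B = (1, 49/5)
3. A_x = -21  [AC · BD = 714/25 ∩ 2·signedArea(BAD) = -132/5]
4. A_y = -79/5  [AC · BD = 714/25 ∩ 2·signedArea(BAD) = -132/5]
   → A = (-21, -79/5)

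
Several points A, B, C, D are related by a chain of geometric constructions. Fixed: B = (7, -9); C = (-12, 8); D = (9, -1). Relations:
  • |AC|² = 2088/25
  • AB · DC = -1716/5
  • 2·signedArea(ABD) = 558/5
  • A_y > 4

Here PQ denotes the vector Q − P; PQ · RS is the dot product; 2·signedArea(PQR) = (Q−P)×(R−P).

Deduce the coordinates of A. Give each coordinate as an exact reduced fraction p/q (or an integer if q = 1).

A = (-18/5, 22/5)

1. A_x = -18/5  [2·signedArea(ABD) = 558/5 ∩ AB · DC = -1716/5]
2. A_y = 22/5  [2·signedArea(ABD) = 558/5 ∩ AB · DC = -1716/5]
   → A = (-18/5, 22/5)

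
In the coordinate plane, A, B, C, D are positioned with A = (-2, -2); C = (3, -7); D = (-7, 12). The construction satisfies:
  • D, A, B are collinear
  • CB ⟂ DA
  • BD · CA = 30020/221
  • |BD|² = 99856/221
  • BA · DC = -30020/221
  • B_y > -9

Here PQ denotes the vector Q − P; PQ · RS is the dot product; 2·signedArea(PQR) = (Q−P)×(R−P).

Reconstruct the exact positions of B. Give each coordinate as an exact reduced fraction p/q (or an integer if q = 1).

1. B_x = 33/221  [D, A, B are collinear ∩ CB ⟂ DA]
2. B_y = -1772/221  [D, A, B are collinear ∩ CB ⟂ DA]
   → B = (33/221, -1772/221)

B = (33/221, -1772/221)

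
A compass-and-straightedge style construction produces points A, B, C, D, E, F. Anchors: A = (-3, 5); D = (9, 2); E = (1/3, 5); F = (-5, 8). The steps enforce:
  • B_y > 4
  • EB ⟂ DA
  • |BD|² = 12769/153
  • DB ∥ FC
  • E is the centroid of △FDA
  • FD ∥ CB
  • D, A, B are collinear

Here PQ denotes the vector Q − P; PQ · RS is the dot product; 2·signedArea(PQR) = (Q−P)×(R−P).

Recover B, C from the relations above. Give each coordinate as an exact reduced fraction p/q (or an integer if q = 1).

1. B_x = 7/51  [D, A, B are collinear ∩ EB ⟂ DA]
2. B_y = 215/51  [D, A, B are collinear ∩ EB ⟂ DA]
   → B = (7/51, 215/51)
3. C_x = -707/51  [FD ∥ CB ∩ DB ∥ FC]
4. C_y = 521/51  [FD ∥ CB ∩ DB ∥ FC]
   → C = (-707/51, 521/51)

B = (7/51, 215/51)
C = (-707/51, 521/51)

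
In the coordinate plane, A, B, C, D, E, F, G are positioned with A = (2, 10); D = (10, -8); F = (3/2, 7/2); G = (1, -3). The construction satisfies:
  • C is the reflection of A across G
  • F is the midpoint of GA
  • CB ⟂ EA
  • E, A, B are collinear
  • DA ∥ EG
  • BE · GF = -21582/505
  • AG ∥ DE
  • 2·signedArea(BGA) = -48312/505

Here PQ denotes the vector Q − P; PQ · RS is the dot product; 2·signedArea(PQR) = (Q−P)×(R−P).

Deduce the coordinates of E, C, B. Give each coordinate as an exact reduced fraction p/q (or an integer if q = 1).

1. E_x = 9  [DA ∥ EG ∩ AG ∥ DE]
2. E_y = -21  [DA ∥ EG ∩ AG ∥ DE]
   → E = (9, -21)
3. C_x = 0  [C is the reflection of A across G]
4. C_y = -16  [C is the reflection of A across G]
   → C = (0, -16)
5. B_x = 3782/505  [E, A, B are collinear ∩ CB ⟂ EA]
6. B_y = -7226/505  [E, A, B are collinear ∩ CB ⟂ EA]
   → B = (3782/505, -7226/505)

B = (3782/505, -7226/505)
C = (0, -16)
E = (9, -21)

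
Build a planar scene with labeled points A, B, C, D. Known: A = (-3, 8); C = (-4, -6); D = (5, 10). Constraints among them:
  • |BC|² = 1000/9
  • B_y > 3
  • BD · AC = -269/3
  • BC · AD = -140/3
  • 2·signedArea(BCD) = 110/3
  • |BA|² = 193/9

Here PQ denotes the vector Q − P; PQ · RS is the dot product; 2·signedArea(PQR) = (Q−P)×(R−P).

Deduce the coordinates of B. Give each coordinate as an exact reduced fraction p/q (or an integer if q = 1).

1. B_x = -2/3  [BC · AD = -140/3 ∩ BD · AC = -269/3]
2. B_y = 4  [BC · AD = -140/3 ∩ BD · AC = -269/3]
   → B = (-2/3, 4)

B = (-2/3, 4)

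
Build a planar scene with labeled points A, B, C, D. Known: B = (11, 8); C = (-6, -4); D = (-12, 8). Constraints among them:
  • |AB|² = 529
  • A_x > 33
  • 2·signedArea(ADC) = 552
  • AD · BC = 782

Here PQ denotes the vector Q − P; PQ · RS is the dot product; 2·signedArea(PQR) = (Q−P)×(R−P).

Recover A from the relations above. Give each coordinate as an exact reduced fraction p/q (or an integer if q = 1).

1. A_x = 34  [AD · BC = 782 ∩ 2·signedArea(ADC) = 552]
2. A_y = 8  [AD · BC = 782 ∩ 2·signedArea(ADC) = 552]
   → A = (34, 8)

A = (34, 8)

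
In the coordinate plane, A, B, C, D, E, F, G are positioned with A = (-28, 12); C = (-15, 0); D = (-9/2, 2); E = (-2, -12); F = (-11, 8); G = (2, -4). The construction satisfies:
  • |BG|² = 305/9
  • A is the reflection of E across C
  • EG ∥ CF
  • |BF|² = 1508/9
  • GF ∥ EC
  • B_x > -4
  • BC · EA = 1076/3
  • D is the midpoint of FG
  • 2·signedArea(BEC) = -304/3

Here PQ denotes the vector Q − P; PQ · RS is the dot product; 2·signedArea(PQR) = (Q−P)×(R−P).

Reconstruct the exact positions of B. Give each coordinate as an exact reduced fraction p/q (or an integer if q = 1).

B = (-11/3, -8/3)

1. B_x = -11/3  [2·signedArea(BEC) = -304/3 ∩ BC · EA = 1076/3]
2. B_y = -8/3  [2·signedArea(BEC) = -304/3 ∩ BC · EA = 1076/3]
   → B = (-11/3, -8/3)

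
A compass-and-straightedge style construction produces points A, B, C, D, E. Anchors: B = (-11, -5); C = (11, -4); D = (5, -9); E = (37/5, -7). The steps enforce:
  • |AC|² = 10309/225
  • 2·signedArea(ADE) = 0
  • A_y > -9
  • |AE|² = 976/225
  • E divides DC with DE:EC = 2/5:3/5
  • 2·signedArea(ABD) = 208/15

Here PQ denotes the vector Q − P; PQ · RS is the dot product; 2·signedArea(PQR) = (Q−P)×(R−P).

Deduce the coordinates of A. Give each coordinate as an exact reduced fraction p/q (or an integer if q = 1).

1. A_x = 29/5  [2·signedArea(ADE) = 0 ∩ 2·signedArea(ABD) = 208/15]
2. A_y = -25/3  [2·signedArea(ADE) = 0 ∩ 2·signedArea(ABD) = 208/15]
   → A = (29/5, -25/3)

A = (29/5, -25/3)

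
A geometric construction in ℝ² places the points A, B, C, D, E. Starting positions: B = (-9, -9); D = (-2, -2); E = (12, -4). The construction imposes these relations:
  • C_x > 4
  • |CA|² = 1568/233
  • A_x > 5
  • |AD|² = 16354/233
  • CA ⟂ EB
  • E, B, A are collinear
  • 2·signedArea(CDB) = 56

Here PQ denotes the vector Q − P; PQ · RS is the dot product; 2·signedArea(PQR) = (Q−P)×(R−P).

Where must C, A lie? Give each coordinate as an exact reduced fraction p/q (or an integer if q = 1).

A = (1305/233, -1287/233)
C = (5, -3)

1. A_x = 1305/233  [line 5·x + -21·y + -144 = 0 ∩ |AD|² = 16354/233]
2. A_y = -1287/233  [line 5·x + -21·y + -144 = 0 ∩ |AD|² = 16354/233]
   → A = (1305/233, -1287/233)
3. C_x = 5  [2·signedArea(CDB) = 56 ∩ CA ⟂ EB]
4. C_y = -3  [2·signedArea(CDB) = 56 ∩ CA ⟂ EB]
   → C = (5, -3)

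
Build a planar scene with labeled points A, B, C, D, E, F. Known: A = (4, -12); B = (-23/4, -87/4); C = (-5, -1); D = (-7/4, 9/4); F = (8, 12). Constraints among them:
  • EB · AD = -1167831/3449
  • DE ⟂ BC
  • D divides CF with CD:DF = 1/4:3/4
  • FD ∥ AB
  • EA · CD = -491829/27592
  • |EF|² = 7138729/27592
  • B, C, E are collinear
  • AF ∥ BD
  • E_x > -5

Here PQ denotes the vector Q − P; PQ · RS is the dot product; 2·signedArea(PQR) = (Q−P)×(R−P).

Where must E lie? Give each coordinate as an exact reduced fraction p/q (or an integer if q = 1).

E = (-67303/13796, 32601/13796)

1. E_x = -67303/13796  [B, C, E are collinear ∩ DE ⟂ BC]
2. E_y = 32601/13796  [B, C, E are collinear ∩ DE ⟂ BC]
   → E = (-67303/13796, 32601/13796)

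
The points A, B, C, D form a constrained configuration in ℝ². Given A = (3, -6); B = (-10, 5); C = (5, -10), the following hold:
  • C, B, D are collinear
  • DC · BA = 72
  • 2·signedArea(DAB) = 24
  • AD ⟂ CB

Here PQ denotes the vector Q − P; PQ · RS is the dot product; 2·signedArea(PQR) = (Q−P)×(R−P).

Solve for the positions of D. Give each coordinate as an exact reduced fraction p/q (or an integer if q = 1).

D = (2, -7)

1. D_x = 2  [C, B, D are collinear ∩ AD ⟂ CB]
2. D_y = -7  [C, B, D are collinear ∩ AD ⟂ CB]
   → D = (2, -7)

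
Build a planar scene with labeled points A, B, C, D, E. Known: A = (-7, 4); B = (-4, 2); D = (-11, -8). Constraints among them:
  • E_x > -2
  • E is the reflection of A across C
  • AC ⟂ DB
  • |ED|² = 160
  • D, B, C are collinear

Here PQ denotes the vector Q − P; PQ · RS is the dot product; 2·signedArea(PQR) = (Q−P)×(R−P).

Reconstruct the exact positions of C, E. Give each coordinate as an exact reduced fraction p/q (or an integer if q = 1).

1. C_x = -603/149  [D, B, C are collinear ∩ AC ⟂ DB]
2. C_y = 288/149  [D, B, C are collinear ∩ AC ⟂ DB]
   → C = (-603/149, 288/149)
3. E_x = -163/149  [E is the reflection of A across C]
4. E_y = -20/149  [E is the reflection of A across C]
   → E = (-163/149, -20/149)

C = (-603/149, 288/149)
E = (-163/149, -20/149)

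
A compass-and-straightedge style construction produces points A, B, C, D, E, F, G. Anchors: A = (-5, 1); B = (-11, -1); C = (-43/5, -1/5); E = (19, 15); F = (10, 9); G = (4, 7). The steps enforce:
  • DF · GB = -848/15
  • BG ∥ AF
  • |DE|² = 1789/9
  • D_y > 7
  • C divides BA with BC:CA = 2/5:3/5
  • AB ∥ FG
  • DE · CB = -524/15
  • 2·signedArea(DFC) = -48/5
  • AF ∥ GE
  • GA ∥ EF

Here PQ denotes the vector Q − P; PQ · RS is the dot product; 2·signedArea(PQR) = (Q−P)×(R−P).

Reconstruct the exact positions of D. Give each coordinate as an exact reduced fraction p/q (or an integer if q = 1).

D = (34/5, 119/15)

1. D_x = 34/5  [DE · CB = -524/15 ∩ 2·signedArea(DFC) = -48/5]
2. D_y = 119/15  [DE · CB = -524/15 ∩ 2·signedArea(DFC) = -48/5]
   → D = (34/5, 119/15)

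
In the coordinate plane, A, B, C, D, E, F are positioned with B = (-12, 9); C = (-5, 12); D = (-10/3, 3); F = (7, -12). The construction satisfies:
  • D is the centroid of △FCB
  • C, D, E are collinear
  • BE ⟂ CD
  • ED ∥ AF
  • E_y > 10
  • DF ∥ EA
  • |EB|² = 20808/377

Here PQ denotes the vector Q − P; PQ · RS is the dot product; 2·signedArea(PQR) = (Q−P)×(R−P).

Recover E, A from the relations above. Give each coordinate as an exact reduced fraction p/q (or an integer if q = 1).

A = (6377/1131, -1752/377)
E = (-1770/377, 3903/377)

1. E_x = -1770/377  [C, D, E are collinear ∩ BE ⟂ CD]
2. E_y = 3903/377  [C, D, E are collinear ∩ BE ⟂ CD]
   → E = (-1770/377, 3903/377)
3. A_x = 6377/1131  [ED ∥ AF ∩ DF ∥ EA]
4. A_y = -1752/377  [ED ∥ AF ∩ DF ∥ EA]
   → A = (6377/1131, -1752/377)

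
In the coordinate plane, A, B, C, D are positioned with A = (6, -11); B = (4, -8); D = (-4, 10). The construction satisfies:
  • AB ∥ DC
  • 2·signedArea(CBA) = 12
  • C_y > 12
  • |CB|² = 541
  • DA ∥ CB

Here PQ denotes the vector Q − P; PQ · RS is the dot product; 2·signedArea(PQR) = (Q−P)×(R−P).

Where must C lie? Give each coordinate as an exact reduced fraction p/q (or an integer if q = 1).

C = (-6, 13)

1. C_x = -6  [DA ∥ CB ∩ AB ∥ DC]
2. C_y = 13  [DA ∥ CB ∩ AB ∥ DC]
   → C = (-6, 13)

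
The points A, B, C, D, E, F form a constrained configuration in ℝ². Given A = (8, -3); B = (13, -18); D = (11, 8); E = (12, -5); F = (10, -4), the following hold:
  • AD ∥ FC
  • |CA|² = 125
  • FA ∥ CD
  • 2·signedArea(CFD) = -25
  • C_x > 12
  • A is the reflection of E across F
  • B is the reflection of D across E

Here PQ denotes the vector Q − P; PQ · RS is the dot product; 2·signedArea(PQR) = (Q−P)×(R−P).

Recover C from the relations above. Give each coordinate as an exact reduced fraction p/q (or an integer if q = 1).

C = (13, 7)

1. C_x = 13  [FA ∥ CD ∩ AD ∥ FC]
2. C_y = 7  [FA ∥ CD ∩ AD ∥ FC]
   → C = (13, 7)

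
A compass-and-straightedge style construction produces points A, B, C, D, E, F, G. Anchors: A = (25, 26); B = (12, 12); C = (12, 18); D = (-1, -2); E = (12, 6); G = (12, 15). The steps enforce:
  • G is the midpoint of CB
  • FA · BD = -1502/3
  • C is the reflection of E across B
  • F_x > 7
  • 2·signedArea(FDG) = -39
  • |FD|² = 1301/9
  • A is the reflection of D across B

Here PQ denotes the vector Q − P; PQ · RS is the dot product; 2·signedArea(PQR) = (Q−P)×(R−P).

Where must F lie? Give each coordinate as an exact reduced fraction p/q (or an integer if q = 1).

F = (23/3, 19/3)

1. F_x = 23/3  [2·signedArea(FDG) = -39 ∩ FA · BD = -1502/3]
2. F_y = 19/3  [2·signedArea(FDG) = -39 ∩ FA · BD = -1502/3]
   → F = (23/3, 19/3)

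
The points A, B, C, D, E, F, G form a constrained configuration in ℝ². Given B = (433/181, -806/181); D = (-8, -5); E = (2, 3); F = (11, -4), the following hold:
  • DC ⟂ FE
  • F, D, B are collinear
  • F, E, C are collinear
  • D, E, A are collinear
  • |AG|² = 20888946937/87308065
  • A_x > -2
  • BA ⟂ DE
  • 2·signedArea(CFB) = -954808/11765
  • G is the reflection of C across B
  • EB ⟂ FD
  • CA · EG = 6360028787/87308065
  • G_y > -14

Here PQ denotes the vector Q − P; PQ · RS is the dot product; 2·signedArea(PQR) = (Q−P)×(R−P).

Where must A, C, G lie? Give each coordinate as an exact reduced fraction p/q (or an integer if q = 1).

A = (-10363/7421, 2099/7421)
C = (-23/65, 314/65)
G = (60453/11765, -161614/11765)

1. A_x = -10363/7421  [D, E, A are collinear ∩ BA ⟂ DE]
2. A_y = 2099/7421  [D, E, A are collinear ∩ BA ⟂ DE]
   → A = (-10363/7421, 2099/7421)
3. C_x = -23/65  [F, E, C are collinear ∩ DC ⟂ FE]
4. C_y = 314/65  [F, E, C are collinear ∩ DC ⟂ FE]
   → C = (-23/65, 314/65)
5. G_x = 60453/11765  [G is the reflection of C across B]
6. G_y = -161614/11765  [G is the reflection of C across B]
   → G = (60453/11765, -161614/11765)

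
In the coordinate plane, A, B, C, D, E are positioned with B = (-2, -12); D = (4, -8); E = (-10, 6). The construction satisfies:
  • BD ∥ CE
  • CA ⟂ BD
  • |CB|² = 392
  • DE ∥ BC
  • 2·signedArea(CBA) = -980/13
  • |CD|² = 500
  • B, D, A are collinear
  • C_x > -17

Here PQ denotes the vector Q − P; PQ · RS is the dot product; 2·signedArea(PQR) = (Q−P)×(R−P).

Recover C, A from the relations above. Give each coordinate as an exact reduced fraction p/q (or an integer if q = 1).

1. C_x = -16  [BD ∥ CE ∩ DE ∥ BC]
2. C_y = 2  [BD ∥ CE ∩ DE ∥ BC]
   → C = (-16, 2)
3. A_x = -68/13  [B, D, A are collinear ∩ CA ⟂ BD]
4. A_y = -184/13  [B, D, A are collinear ∩ CA ⟂ BD]
   → A = (-68/13, -184/13)

A = (-68/13, -184/13)
C = (-16, 2)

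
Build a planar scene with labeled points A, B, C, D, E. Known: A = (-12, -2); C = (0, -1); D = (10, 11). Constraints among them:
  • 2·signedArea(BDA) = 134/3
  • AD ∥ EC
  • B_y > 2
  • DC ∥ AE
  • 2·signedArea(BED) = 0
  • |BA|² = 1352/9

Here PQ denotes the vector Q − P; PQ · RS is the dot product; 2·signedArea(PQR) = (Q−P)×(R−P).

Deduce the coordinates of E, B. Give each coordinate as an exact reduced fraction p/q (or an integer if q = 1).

B = (-2/3, 8/3)
E = (-22, -14)

1. E_x = -22  [AD ∥ EC ∩ DC ∥ AE]
2. E_y = -14  [AD ∥ EC ∩ DC ∥ AE]
   → E = (-22, -14)
3. B_x = -2/3  [2·signedArea(BED) = 0 ∩ 2·signedArea(BDA) = 134/3]
4. B_y = 8/3  [2·signedArea(BED) = 0 ∩ 2·signedArea(BDA) = 134/3]
   → B = (-2/3, 8/3)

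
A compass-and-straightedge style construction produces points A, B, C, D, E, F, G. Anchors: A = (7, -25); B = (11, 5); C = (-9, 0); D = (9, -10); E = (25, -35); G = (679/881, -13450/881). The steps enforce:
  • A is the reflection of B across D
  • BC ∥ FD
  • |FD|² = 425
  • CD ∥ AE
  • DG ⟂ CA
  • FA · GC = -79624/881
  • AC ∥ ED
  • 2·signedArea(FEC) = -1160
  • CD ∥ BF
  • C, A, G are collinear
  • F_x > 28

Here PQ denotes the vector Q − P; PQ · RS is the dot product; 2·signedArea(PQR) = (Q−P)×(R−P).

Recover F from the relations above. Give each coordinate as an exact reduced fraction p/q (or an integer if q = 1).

F = (29, -5)

1. F_x = 29  [BC ∥ FD ∩ CD ∥ BF]
2. F_y = -5  [BC ∥ FD ∩ CD ∥ BF]
   → F = (29, -5)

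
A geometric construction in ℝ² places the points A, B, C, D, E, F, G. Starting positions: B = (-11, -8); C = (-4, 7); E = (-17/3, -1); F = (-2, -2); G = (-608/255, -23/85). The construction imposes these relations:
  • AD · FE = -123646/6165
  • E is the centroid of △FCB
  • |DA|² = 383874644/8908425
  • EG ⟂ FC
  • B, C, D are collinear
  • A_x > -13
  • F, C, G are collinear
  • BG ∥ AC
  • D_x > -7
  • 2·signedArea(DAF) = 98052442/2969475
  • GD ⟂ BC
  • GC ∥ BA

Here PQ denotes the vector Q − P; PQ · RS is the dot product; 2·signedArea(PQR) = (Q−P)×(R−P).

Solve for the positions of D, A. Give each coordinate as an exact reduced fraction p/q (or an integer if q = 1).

1. D_x = -226981/34935  [B, C, D are collinear ∩ GD ⟂ BC]
2. D_y = 3840/2329  [B, C, D are collinear ∩ GD ⟂ BC]
   → D = (-226981/34935, 3840/2329)
3. A_x = -3217/255  [BG ∥ AC ∩ GC ∥ BA]
4. A_y = -62/85  [BG ∥ AC ∩ GC ∥ BA]
   → A = (-3217/255, -62/85)

A = (-3217/255, -62/85)
D = (-226981/34935, 3840/2329)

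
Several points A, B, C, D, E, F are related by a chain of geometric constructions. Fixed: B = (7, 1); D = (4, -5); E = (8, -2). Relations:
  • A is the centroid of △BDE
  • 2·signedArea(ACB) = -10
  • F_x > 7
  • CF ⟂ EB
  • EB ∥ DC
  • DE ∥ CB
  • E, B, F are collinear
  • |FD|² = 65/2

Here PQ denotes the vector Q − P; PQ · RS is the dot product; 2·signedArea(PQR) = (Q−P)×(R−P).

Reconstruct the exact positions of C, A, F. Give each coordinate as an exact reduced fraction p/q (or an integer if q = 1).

A = (19/3, -2)
C = (3, -2)
F = (15/2, -1/2)

1. C_x = 3  [DE ∥ CB ∩ EB ∥ DC]
2. C_y = -2  [DE ∥ CB ∩ EB ∥ DC]
   → C = (3, -2)
3. A_x = 19/3  [A is the centroid of △BDE]
4. A_y = -2  [A is the centroid of △BDE]
   → A = (19/3, -2)
5. F_x = 15/2  [E, B, F are collinear ∩ CF ⟂ EB]
6. F_y = -1/2  [E, B, F are collinear ∩ CF ⟂ EB]
   → F = (15/2, -1/2)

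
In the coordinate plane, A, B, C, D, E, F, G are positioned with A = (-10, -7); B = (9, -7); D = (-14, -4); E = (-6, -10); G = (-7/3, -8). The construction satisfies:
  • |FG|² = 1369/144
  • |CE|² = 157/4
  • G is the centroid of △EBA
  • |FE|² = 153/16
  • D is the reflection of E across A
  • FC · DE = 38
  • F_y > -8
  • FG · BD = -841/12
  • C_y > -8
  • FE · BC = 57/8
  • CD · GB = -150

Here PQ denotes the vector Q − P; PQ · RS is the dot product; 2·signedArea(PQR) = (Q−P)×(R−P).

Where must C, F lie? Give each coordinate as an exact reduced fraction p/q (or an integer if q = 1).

C = (-1/2, -7)
F = (-21/4, -7)

1. C_x = -1/2  [line -34/3·x + -1·y + -38/3 = 0 ∩ |CE|² = 157/4]
2. C_y = -7  [line -34/3·x + -1·y + -38/3 = 0 ∩ |CE|² = 157/4]
   → C = (-1/2, -7)
3. F_x = -21/4  [FG · BD = -841/12 ∩ FE · BC = 57/8]
4. F_y = -7  [FG · BD = -841/12 ∩ FE · BC = 57/8]
   → F = (-21/4, -7)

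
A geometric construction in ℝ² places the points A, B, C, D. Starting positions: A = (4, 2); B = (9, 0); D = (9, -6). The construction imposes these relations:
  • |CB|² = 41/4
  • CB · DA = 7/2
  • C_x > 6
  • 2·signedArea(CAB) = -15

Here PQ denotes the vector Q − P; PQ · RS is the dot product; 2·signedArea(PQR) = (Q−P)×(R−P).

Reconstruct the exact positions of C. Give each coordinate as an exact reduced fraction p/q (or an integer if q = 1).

1. C_x = 13/2  [CB · DA = 7/2 ∩ 2·signedArea(CAB) = -15]
2. C_y = -2  [CB · DA = 7/2 ∩ 2·signedArea(CAB) = -15]
   → C = (13/2, -2)

C = (13/2, -2)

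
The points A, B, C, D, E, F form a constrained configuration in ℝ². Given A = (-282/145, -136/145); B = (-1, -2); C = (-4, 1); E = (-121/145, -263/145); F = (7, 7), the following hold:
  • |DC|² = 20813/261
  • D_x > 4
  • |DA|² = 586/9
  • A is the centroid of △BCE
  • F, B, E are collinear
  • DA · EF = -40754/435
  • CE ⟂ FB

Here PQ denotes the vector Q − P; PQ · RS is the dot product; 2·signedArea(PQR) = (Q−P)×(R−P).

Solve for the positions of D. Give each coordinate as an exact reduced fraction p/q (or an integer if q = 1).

1. D_x = 1909/435  [line -1136/145·x + -1278/145·y + 6106/87 = 0 ∩ |DA|² = 586/9]
2. D_y = 589/145  [line -1136/145·x + -1278/145·y + 6106/87 = 0 ∩ |DA|² = 586/9]
   → D = (1909/435, 589/145)

D = (1909/435, 589/145)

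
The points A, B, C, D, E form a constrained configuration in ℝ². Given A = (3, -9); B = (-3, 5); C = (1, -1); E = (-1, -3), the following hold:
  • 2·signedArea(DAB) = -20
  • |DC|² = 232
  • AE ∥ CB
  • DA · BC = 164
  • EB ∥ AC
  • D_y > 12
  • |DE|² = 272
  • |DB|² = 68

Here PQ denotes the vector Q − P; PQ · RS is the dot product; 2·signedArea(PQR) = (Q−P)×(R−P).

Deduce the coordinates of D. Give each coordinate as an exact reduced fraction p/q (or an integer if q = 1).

D = (-5, 13)

1. D_x = -5  [2·signedArea(DAB) = -20 ∩ DA · BC = 164]
2. D_y = 13  [2·signedArea(DAB) = -20 ∩ DA · BC = 164]
   → D = (-5, 13)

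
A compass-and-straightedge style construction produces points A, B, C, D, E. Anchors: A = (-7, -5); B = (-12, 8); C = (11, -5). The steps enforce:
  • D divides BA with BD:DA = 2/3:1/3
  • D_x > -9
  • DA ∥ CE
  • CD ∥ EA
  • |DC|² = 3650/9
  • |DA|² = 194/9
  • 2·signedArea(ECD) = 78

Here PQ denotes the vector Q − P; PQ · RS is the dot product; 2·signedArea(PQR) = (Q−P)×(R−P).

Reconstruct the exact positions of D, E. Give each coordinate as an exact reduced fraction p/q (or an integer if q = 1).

D = (-26/3, -2/3)
E = (38/3, -28/3)

1. D_x = -26/3  [D divides BA with BD:DA = 2/3:1/3]
2. D_y = -2/3  [D divides BA with BD:DA = 2/3:1/3]
   → D = (-26/3, -2/3)
3. E_x = 38/3  [CD ∥ EA ∩ DA ∥ CE]
4. E_y = -28/3  [CD ∥ EA ∩ DA ∥ CE]
   → E = (38/3, -28/3)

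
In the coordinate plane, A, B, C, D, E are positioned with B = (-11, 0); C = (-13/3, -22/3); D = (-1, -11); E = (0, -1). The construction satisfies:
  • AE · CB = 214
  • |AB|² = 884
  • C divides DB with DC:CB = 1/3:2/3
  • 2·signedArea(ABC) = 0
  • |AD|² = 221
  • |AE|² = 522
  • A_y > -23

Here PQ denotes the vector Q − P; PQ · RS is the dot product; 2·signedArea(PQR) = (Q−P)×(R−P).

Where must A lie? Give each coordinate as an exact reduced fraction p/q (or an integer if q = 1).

1. A_x = 9  [2·signedArea(ABC) = 0 ∩ AE · CB = 214]
2. A_y = -22  [2·signedArea(ABC) = 0 ∩ AE · CB = 214]
   → A = (9, -22)

A = (9, -22)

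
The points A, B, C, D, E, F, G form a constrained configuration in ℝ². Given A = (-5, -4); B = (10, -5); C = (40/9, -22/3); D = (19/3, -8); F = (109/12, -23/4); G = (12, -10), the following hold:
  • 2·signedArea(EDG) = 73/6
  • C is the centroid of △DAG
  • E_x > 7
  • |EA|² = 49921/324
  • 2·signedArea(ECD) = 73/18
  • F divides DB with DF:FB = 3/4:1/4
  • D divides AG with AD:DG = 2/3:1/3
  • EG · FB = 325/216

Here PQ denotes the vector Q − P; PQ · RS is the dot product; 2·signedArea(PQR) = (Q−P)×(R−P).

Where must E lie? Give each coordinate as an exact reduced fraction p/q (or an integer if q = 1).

1. E_x = 65/9  [EG · FB = 325/216 ∩ 2·signedArea(EDG) = 73/6]
2. E_y = -37/6  [EG · FB = 325/216 ∩ 2·signedArea(EDG) = 73/6]
   → E = (65/9, -37/6)

E = (65/9, -37/6)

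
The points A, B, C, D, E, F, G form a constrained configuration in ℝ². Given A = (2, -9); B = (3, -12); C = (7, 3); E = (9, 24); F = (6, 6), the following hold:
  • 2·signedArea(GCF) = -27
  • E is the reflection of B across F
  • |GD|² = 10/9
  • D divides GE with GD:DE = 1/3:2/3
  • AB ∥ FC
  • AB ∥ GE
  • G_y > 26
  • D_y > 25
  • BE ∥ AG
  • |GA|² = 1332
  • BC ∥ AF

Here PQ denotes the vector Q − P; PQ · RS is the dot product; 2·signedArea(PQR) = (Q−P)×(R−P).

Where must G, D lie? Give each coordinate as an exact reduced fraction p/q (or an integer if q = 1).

D = (25/3, 26)
G = (8, 27)

1. G_x = 8  [AB ∥ GE ∩ BE ∥ AG]
2. G_y = 27  [AB ∥ GE ∩ BE ∥ AG]
   → G = (8, 27)
3. D_x = 25/3  [D divides GE with GD:DE = 1/3:2/3]
4. D_y = 26  [D divides GE with GD:DE = 1/3:2/3]
   → D = (25/3, 26)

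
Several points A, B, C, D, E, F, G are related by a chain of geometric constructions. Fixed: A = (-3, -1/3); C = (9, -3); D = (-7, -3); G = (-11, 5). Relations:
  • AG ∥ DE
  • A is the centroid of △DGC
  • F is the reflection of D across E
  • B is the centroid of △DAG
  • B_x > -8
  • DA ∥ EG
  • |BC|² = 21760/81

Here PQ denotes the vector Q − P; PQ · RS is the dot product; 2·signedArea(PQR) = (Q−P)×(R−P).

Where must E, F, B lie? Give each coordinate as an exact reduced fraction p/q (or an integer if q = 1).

B = (-7, 5/9)
E = (-15, 7/3)
F = (-23, 23/3)

1. E_x = -15  [DA ∥ EG ∩ AG ∥ DE]
2. E_y = 7/3  [DA ∥ EG ∩ AG ∥ DE]
   → E = (-15, 7/3)
3. F_x = -23  [F is the reflection of D across E]
4. F_y = 23/3  [F is the reflection of D across E]
   → F = (-23, 23/3)
5. B_x = -7  [B is the centroid of △DAG]
6. B_y = 5/9  [B is the centroid of △DAG]
   → B = (-7, 5/9)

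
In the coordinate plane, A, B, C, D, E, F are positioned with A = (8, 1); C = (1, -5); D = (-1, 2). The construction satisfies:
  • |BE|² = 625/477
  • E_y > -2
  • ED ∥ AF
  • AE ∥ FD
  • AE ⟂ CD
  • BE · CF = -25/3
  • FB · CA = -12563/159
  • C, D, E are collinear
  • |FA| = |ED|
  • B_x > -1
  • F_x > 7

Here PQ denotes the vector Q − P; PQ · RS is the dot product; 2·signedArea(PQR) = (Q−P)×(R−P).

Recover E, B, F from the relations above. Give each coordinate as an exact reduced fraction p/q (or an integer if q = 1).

1. E_x = -3/53  [C, D, E are collinear ∩ AE ⟂ CD]
2. E_y = -69/53  [C, D, E are collinear ∩ AE ⟂ CD]
   → E = (-3/53, -69/53)
3. F_x = 374/53  [AE ∥ FD ∩ ED ∥ AF]
4. F_y = 228/53  [AE ∥ FD ∩ ED ∥ AF]
   → F = (374/53, 228/53)
5. B_x = -59/159  [BE · CF = -25/3 ∩ FB · CA = -12563/159]
6. B_y = -32/159  [BE · CF = -25/3 ∩ FB · CA = -12563/159]
   → B = (-59/159, -32/159)

B = (-59/159, -32/159)
E = (-3/53, -69/53)
F = (374/53, 228/53)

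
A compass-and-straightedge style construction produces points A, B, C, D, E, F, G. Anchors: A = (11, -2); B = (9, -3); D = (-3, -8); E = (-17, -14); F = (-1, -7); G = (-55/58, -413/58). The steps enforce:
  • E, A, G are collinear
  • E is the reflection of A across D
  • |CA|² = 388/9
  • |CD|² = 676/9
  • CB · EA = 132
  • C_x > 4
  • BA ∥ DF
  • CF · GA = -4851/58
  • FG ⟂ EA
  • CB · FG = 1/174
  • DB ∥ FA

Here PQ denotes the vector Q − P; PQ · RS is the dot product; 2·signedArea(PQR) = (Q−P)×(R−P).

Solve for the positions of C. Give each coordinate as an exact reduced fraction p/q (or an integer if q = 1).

1. C_x = 5  [CF · GA = -4851/58 ∩ CB · FG = 1/174]
2. C_y = -14/3  [CF · GA = -4851/58 ∩ CB · FG = 1/174]
   → C = (5, -14/3)

C = (5, -14/3)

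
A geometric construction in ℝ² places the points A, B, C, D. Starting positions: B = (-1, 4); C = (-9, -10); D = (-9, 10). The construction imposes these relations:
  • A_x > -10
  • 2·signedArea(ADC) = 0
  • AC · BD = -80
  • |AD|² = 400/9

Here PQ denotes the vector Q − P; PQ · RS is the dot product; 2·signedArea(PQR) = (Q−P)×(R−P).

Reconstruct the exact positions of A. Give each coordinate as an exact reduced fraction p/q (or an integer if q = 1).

1. A_x = -9  [2·signedArea(ADC) = 0 ∩ AC · BD = -80]
2. A_y = 10/3  [2·signedArea(ADC) = 0 ∩ AC · BD = -80]
   → A = (-9, 10/3)

A = (-9, 10/3)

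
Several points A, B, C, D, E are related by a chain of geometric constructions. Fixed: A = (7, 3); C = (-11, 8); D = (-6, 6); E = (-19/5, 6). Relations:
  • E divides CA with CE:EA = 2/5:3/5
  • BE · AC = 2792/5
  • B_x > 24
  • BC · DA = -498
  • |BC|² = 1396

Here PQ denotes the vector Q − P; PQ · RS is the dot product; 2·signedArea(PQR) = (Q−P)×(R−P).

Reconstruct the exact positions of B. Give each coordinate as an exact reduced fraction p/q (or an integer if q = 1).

B = (25, -2)

1. B_x = 25  [BE · AC = 2792/5 ∩ BC · DA = -498]
2. B_y = -2  [BE · AC = 2792/5 ∩ BC · DA = -498]
   → B = (25, -2)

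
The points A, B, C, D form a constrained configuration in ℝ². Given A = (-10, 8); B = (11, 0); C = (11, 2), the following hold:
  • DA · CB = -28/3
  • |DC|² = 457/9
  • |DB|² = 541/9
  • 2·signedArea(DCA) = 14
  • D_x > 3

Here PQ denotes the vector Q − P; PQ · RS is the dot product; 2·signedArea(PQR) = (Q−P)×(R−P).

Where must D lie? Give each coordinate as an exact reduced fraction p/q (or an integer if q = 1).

1. D_x = 4  [2·signedArea(DCA) = 14 ∩ DA · CB = -28/3]
2. D_y = 10/3  [2·signedArea(DCA) = 14 ∩ DA · CB = -28/3]
   → D = (4, 10/3)

D = (4, 10/3)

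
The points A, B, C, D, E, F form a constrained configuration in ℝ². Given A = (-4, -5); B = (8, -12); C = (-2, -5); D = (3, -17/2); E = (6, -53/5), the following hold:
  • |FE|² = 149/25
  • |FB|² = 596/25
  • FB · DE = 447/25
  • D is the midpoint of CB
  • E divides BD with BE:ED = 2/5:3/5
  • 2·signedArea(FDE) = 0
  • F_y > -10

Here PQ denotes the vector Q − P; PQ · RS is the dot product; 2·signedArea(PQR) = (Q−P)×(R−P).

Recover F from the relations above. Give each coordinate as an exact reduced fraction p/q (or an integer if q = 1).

F = (4, -46/5)

1. F_x = 4  [2·signedArea(FDE) = 0 ∩ FB · DE = 447/25]
2. F_y = -46/5  [2·signedArea(FDE) = 0 ∩ FB · DE = 447/25]
   → F = (4, -46/5)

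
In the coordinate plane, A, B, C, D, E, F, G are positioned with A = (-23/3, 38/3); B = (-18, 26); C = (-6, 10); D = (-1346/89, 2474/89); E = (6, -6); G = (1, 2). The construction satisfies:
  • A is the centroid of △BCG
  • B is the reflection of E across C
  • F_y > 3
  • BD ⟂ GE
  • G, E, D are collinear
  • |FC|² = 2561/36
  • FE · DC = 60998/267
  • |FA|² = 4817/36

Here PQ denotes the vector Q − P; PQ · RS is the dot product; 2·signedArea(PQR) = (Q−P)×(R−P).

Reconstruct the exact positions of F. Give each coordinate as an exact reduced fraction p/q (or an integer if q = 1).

1. F_x = -5/6  [line -812/89·x + 1584/89·y + -17870/267 = 0 ∩ |FC|² = 2561/36]
2. F_y = 10/3  [line -812/89·x + 1584/89·y + -17870/267 = 0 ∩ |FC|² = 2561/36]
   → F = (-5/6, 10/3)

F = (-5/6, 10/3)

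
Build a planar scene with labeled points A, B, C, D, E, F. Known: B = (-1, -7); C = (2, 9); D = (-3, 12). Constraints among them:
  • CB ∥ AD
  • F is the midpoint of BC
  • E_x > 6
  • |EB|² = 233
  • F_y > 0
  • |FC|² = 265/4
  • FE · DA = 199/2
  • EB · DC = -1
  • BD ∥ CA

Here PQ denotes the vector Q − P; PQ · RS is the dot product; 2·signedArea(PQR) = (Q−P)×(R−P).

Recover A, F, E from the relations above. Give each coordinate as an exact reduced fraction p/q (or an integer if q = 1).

A = (0, 28)
E = (7, 6)
F = (1/2, 1)

1. A_x = 0  [CB ∥ AD ∩ BD ∥ CA]
2. A_y = 28  [CB ∥ AD ∩ BD ∥ CA]
   → A = (0, 28)
3. F_x = 1/2  [F is the midpoint of BC]
4. F_y = 1  [F is the midpoint of BC]
   → F = (1/2, 1)
5. E_x = 7  [EB · DC = -1 ∩ FE · DA = 199/2]
6. E_y = 6  [EB · DC = -1 ∩ FE · DA = 199/2]
   → E = (7, 6)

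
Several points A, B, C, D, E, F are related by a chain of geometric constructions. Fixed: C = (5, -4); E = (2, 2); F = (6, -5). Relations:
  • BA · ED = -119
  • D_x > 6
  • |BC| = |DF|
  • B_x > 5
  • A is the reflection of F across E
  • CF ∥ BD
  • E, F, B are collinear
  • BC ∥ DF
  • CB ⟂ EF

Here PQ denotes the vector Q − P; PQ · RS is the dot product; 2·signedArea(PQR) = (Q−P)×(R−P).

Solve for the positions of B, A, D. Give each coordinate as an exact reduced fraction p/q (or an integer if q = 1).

1. B_x = 346/65  [E, F, B are collinear ∩ CB ⟂ EF]
2. B_y = -248/65  [E, F, B are collinear ∩ CB ⟂ EF]
   → B = (346/65, -248/65)
3. A_x = -2  [A is the reflection of F across E]
4. A_y = 9  [A is the reflection of F across E]
   → A = (-2, 9)
5. D_x = 411/65  [BC ∥ DF ∩ CF ∥ BD]
6. D_y = -313/65  [BC ∥ DF ∩ CF ∥ BD]
   → D = (411/65, -313/65)

A = (-2, 9)
B = (346/65, -248/65)
D = (411/65, -313/65)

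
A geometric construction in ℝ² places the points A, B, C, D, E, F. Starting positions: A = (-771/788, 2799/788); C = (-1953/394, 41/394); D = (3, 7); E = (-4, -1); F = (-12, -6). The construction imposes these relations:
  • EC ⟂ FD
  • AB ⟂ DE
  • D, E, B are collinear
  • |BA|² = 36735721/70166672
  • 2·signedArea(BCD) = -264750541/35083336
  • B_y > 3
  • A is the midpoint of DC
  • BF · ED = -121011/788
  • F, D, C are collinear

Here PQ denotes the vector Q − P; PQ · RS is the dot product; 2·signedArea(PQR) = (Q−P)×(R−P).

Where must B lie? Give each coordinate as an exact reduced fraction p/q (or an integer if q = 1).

1. B_x = -38635/89044  [D, E, B are collinear ∩ AB ⟂ DE]
2. B_y = 68465/22261  [D, E, B are collinear ∩ AB ⟂ DE]
   → B = (-38635/89044, 68465/22261)

B = (-38635/89044, 68465/22261)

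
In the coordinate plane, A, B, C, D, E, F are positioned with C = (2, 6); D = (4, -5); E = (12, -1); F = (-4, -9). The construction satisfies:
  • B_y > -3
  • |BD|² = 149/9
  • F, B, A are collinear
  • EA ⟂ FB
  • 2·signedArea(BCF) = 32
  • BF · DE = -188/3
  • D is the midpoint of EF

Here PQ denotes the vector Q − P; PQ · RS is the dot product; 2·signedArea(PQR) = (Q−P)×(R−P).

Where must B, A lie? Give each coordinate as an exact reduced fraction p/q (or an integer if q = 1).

A = (3036/557, 2131/557)
B = (2/3, -8/3)

1. B_x = 2/3  [2·signedArea(BCF) = 32 ∩ BF · DE = -188/3]
2. B_y = -8/3  [2·signedArea(BCF) = 32 ∩ BF · DE = -188/3]
   → B = (2/3, -8/3)
3. A_x = 3036/557  [F, B, A are collinear ∩ EA ⟂ FB]
4. A_y = 2131/557  [F, B, A are collinear ∩ EA ⟂ FB]
   → A = (3036/557, 2131/557)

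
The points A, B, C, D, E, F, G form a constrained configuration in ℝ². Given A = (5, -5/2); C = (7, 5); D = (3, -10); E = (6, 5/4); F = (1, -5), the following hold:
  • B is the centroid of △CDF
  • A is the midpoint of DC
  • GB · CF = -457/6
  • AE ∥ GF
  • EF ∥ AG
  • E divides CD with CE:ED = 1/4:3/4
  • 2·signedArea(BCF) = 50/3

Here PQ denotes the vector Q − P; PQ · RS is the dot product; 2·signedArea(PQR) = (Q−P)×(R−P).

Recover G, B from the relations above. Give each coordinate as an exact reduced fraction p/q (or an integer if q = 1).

B = (11/3, -10/3)
G = (0, -35/4)

1. G_x = 0  [AE ∥ GF ∩ EF ∥ AG]
2. G_y = -35/4  [AE ∥ GF ∩ EF ∥ AG]
   → G = (0, -35/4)
3. B_x = 11/3  [B is the centroid of △CDF]
4. B_y = -10/3  [B is the centroid of △CDF]
   → B = (11/3, -10/3)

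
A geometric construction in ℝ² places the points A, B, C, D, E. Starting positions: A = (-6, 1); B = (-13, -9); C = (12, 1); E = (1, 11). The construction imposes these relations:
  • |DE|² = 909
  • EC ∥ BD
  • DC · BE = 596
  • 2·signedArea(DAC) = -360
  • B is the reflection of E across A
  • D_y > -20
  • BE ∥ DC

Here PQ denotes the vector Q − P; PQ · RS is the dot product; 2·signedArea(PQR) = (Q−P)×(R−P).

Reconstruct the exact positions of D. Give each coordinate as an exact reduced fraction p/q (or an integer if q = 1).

D = (-2, -19)

1. D_x = -2  [BE ∥ DC ∩ EC ∥ BD]
2. D_y = -19  [BE ∥ DC ∩ EC ∥ BD]
   → D = (-2, -19)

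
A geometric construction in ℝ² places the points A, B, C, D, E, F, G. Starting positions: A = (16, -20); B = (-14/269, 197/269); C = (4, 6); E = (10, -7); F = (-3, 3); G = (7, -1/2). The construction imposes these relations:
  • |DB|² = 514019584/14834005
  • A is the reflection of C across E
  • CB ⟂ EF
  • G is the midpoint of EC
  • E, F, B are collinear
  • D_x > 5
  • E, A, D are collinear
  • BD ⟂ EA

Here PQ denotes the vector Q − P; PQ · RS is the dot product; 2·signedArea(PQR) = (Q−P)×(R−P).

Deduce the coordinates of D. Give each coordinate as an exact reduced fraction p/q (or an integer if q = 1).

1. D_x = 291866/55145  [E, A, D are collinear ∩ BD ⟂ EA]
2. D_y = 176417/55145  [E, A, D are collinear ∩ BD ⟂ EA]
   → D = (291866/55145, 176417/55145)

D = (291866/55145, 176417/55145)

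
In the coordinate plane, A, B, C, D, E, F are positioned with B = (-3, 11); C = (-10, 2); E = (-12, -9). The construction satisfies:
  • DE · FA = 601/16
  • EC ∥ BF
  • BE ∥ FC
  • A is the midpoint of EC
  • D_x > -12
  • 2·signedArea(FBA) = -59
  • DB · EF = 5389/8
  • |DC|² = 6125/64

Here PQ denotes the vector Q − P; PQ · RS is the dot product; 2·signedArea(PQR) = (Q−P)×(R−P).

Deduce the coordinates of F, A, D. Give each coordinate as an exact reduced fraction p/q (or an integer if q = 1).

A = (-11, -7/2)
D = (-47/4, -61/8)
F = (-1, 22)

1. F_x = -1  [BE ∥ FC ∩ EC ∥ BF]
2. F_y = 22  [BE ∥ FC ∩ EC ∥ BF]
   → F = (-1, 22)
3. A_x = -11  [A is the midpoint of EC]
4. A_y = -7/2  [A is the midpoint of EC]
   → A = (-11, -7/2)
5. D_x = -47/4  [DB · EF = 5389/8 ∩ DE · FA = 601/16]
6. D_y = -61/8  [DB · EF = 5389/8 ∩ DE · FA = 601/16]
   → D = (-47/4, -61/8)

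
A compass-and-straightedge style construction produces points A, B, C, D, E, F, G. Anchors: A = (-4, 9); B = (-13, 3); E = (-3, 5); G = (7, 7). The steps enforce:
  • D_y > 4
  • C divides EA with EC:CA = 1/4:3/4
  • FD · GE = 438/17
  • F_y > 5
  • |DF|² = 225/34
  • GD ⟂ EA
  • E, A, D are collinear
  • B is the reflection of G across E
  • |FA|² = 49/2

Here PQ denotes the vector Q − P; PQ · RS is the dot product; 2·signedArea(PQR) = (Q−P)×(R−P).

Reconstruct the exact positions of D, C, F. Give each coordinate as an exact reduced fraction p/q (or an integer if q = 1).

1. D_x = -49/17  [E, A, D are collinear ∩ GD ⟂ EA]
2. D_y = 77/17  [E, A, D are collinear ∩ GD ⟂ EA]
   → D = (-49/17, 77/17)
3. C_x = -13/4  [C divides EA with EC:CA = 1/4:3/4]
4. C_y = 6  [C divides EA with EC:CA = 1/4:3/4]
   → C = (-13/4, 6)
5. F_x = -1/2  [line 10·x + 2·y + -6 = 0 ∩ |DF|² = 225/34]
6. F_y = 11/2  [line 10·x + 2·y + -6 = 0 ∩ |DF|² = 225/34]
   → F = (-1/2, 11/2)

C = (-13/4, 6)
D = (-49/17, 77/17)
F = (-1/2, 11/2)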